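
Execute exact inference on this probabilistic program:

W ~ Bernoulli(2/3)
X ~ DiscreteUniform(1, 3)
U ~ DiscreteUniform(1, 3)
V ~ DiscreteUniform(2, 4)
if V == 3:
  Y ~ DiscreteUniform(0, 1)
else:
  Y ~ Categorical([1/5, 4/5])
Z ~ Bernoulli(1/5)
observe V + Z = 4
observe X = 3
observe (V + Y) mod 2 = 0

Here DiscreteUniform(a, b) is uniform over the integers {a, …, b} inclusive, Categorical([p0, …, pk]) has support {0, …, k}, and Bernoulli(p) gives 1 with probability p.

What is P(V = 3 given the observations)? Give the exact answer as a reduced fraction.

Enumerate traces; 12 have nonzero weight after conditioning:
  (W=0, X=3, U=1, V=3, Y=1, Z=1) weight 1/810
  (W=0, X=3, U=1, V=4, Y=0, Z=0) weight 4/2025
  (W=0, X=3, U=2, V=3, Y=1, Z=1) weight 1/810
  (W=0, X=3, U=2, V=4, Y=0, Z=0) weight 4/2025
  (W=0, X=3, U=3, V=3, Y=1, Z=1) weight 1/810
  (W=0, X=3, U=3, V=4, Y=0, Z=0) weight 4/2025
  (W=1, X=3, U=1, V=3, Y=1, Z=1) weight 1/405
  (W=1, X=3, U=1, V=4, Y=0, Z=0) weight 8/2025
  … 4 more
Group by V:
  weight(V=3) = 1/90
  weight(V=4) = 4/225
Total weight = 1/90 + 4/225 = 13/450
P(V=3 | obs) = 1/90 / 13/450 = 5/13
P(V=4 | obs) = 4/225 / 13/450 = 8/13

P(V = 3 | obs) = 5/13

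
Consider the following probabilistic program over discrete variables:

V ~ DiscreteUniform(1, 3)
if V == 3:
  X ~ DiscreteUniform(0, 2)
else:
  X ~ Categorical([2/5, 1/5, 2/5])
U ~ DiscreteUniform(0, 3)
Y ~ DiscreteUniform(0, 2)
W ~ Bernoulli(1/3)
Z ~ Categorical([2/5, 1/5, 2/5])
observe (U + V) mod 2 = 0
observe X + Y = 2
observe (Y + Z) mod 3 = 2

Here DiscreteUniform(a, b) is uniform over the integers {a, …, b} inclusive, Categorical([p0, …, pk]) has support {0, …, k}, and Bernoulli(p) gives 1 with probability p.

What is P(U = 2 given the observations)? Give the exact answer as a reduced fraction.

Enumerate traces; 36 have nonzero weight after conditioning:
  (V=1, X=0, U=1, Y=2, W=0, Z=0) weight 2/675
  (V=1, X=0, U=1, Y=2, W=1, Z=0) weight 1/675
  (V=1, X=0, U=3, Y=2, W=0, Z=0) weight 2/675
  (V=1, X=0, U=3, Y=2, W=1, Z=0) weight 1/675
  (V=1, X=1, U=1, Y=1, W=0, Z=1) weight 1/1350
  (V=1, X=1, U=1, Y=1, W=1, Z=1) weight 1/2700
  (V=1, X=1, U=3, Y=1, W=0, Z=1) weight 1/1350
  (V=1, X=1, U=3, Y=1, W=1, Z=1) weight 1/2700
  (V=2, X=0, U=0, Y=2, W=0, Z=0) weight 2/675
  (V=2, X=0, U=2, Y=2, W=0, Z=0) weight 2/675
  … 26 more
Group by U:
  weight(U=0) = 1/100
  weight(U=1) = 13/675
  weight(U=2) = 1/100
  weight(U=3) = 13/675
Total weight = 1/100 + 13/675 + 1/100 + 13/675 = 79/1350
P(U=0 | obs) = 1/100 / 79/1350 = 27/158
P(U=1 | obs) = 13/675 / 79/1350 = 26/79
P(U=2 | obs) = 1/100 / 79/1350 = 27/158
P(U=3 | obs) = 13/675 / 79/1350 = 26/79

P(U = 2 | obs) = 27/158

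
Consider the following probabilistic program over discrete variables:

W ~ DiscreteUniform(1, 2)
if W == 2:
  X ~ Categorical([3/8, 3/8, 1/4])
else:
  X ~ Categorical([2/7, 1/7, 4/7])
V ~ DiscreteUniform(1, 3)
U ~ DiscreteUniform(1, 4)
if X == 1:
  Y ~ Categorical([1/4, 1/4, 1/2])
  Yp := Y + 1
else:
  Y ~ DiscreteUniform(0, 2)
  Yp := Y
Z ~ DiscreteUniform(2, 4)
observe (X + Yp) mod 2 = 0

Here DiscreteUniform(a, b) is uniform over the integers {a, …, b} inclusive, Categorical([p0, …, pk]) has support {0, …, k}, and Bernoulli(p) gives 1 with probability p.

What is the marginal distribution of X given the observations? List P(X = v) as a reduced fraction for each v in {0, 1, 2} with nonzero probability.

Enumerate traces; 432 have nonzero weight after conditioning:
  (W=1, X=0, V=1, U=1, Y=0, Z=2) weight 1/756
  (W=1, X=0, V=1, U=1, Y=0, Z=3) weight 1/756
  (W=1, X=0, V=1, U=1, Y=0, Z=4) weight 1/756
  (W=1, X=0, V=1, U=1, Y=2, Z=2) weight 1/756
  (W=1, X=0, V=1, U=1, Y=2, Z=3) weight 1/756
  (W=1, X=0, V=1, U=1, Y=2, Z=4) weight 1/756
  (W=1, X=0, V=1, U=2, Y=0, Z=2) weight 1/756
  (W=1, X=0, V=1, U=2, Y=0, Z=3) weight 1/756
  (W=1, X=1, V=1, U=1, Y=0, Z=2) weight 1/2016
  (W=1, X=2, V=1, U=1, Y=0, Z=2) weight 1/378
  … 422 more
Group by X:
  weight(X=0) = 37/168
  weight(X=1) = 87/448
  weight(X=2) = 23/84
Total weight = 37/168 + 87/448 + 23/84 = 925/1344
P(X=0 | obs) = 37/168 / 925/1344 = 8/25
P(X=1 | obs) = 87/448 / 925/1344 = 261/925
P(X=2 | obs) = 23/84 / 925/1344 = 368/925

P(X=0) = 8/25, P(X=1) = 261/925, P(X=2) = 368/925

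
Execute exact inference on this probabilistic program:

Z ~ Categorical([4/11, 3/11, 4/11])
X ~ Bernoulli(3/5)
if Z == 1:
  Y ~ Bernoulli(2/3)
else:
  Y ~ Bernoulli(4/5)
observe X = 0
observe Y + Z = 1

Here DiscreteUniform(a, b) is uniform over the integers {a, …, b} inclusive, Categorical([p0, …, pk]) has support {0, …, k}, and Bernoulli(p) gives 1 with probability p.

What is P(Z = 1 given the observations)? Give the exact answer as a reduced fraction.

P(Z = 1 | obs) = 5/21

Enumerate traces; 2 have nonzero weight after conditioning:
  (Z=0, X=0, Y=1) weight 32/275
  (Z=1, X=0, Y=0) weight 2/55
Group by Z:
  weight(Z=0) = 32/275
  weight(Z=1) = 2/55
Total weight = 32/275 + 2/55 = 42/275
P(Z=0 | obs) = 32/275 / 42/275 = 16/21
P(Z=1 | obs) = 2/55 / 42/275 = 5/21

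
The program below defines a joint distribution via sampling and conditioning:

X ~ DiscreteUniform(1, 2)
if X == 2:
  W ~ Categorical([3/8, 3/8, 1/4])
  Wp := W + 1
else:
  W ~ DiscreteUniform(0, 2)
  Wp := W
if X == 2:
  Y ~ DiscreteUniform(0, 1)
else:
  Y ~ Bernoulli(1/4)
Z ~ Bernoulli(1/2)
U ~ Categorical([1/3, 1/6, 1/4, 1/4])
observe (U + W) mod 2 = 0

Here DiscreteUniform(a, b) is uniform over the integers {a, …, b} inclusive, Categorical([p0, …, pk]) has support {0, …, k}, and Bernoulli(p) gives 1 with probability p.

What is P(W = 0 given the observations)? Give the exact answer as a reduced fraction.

P(W = 0 | obs) = 119/302

Enumerate traces; 48 have nonzero weight after conditioning:
  (X=1, W=0, Y=0, Z=0, U=0) weight 1/48
  (X=1, W=0, Y=0, Z=0, U=2) weight 1/64
  (X=1, W=0, Y=0, Z=1, U=0) weight 1/48
  (X=1, W=0, Y=0, Z=1, U=2) weight 1/64
  (X=1, W=0, Y=1, Z=0, U=0) weight 1/144
  (X=1, W=0, Y=1, Z=0, U=2) weight 1/192
  (X=1, W=0, Y=1, Z=1, U=0) weight 1/144
  (X=1, W=0, Y=1, Z=1, U=2) weight 1/192
  (X=1, W=1, Y=0, Z=0, U=1) weight 1/96
  (X=1, W=2, Y=0, Z=0, U=0) weight 1/48
  … 38 more
Group by W:
  weight(W=0) = 119/576
  weight(W=1) = 85/576
  weight(W=2) = 49/288
Total weight = 119/576 + 85/576 + 49/288 = 151/288
P(W=0 | obs) = 119/576 / 151/288 = 119/302
P(W=1 | obs) = 85/576 / 151/288 = 85/302
P(W=2 | obs) = 49/288 / 151/288 = 49/151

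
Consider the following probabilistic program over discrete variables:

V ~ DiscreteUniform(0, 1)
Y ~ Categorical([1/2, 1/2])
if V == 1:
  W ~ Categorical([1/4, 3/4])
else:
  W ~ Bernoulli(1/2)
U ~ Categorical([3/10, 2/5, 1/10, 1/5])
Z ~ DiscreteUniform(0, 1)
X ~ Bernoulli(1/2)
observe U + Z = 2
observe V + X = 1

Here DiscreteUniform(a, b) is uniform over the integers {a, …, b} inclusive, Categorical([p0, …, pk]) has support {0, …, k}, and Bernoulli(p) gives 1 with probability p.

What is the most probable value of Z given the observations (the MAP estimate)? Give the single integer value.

Enumerate traces; 16 have nonzero weight after conditioning:
  (V=0, Y=0, W=0, U=1, Z=1, X=1) weight 1/80
  (V=0, Y=0, W=0, U=2, Z=0, X=1) weight 1/320
  (V=0, Y=0, W=1, U=1, Z=1, X=1) weight 1/80
  (V=0, Y=0, W=1, U=2, Z=0, X=1) weight 1/320
  (V=0, Y=1, W=0, U=1, Z=1, X=1) weight 1/80
  (V=0, Y=1, W=0, U=2, Z=0, X=1) weight 1/320
  (V=0, Y=1, W=1, U=1, Z=1, X=1) weight 1/80
  (V=0, Y=1, W=1, U=2, Z=0, X=1) weight 1/320
  … 8 more
Group by Z:
  weight(Z=0) = 1/40
  weight(Z=1) = 1/10
Total weight = 1/40 + 1/10 = 1/8
P(Z=0 | obs) = 1/40 / 1/8 = 1/5
P(Z=1 | obs) = 1/10 / 1/8 = 4/5
argmax = 1

argmax_v P(Z = v | obs) = 1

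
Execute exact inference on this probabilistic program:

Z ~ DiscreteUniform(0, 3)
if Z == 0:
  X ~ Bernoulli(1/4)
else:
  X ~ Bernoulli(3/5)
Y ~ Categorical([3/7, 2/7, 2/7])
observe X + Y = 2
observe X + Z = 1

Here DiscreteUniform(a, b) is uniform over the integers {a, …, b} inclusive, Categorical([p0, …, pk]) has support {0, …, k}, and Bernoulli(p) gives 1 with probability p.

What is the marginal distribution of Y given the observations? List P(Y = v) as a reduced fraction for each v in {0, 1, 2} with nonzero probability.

Enumerate traces; 2 have nonzero weight after conditioning:
  (Z=0, X=1, Y=1) weight 1/56
  (Z=1, X=0, Y=2) weight 1/35
Group by Y:
  weight(Y=1) = 1/56
  weight(Y=2) = 1/35
Total weight = 1/56 + 1/35 = 13/280
P(Y=1 | obs) = 1/56 / 13/280 = 5/13
P(Y=2 | obs) = 1/35 / 13/280 = 8/13

P(Y=1) = 5/13, P(Y=2) = 8/13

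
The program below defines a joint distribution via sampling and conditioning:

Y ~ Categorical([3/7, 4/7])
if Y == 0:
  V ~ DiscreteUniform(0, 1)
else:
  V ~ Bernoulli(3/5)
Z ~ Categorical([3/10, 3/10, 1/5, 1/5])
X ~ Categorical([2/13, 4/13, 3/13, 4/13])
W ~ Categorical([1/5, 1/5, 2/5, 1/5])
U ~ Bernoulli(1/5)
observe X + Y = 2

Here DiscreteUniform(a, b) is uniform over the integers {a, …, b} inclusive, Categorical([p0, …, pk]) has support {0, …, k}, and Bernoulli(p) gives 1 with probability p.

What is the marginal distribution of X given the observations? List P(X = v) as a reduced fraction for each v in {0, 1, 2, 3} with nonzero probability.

P(X=1) = 16/25, P(X=2) = 9/25

Enumerate traces; 128 have nonzero weight after conditioning:
  (Y=0, V=0, Z=0, X=2, W=0, U=0) weight 27/11375
  (Y=0, V=0, Z=0, X=2, W=0, U=1) weight 27/45500
  (Y=0, V=0, Z=0, X=2, W=1, U=0) weight 27/11375
  (Y=0, V=0, Z=0, X=2, W=1, U=1) weight 27/45500
  (Y=0, V=0, Z=0, X=2, W=2, U=0) weight 54/11375
  (Y=0, V=0, Z=0, X=2, W=2, U=1) weight 27/22750
  (Y=0, V=0, Z=0, X=2, W=3, U=0) weight 27/11375
  (Y=0, V=0, Z=0, X=2, W=3, U=1) weight 27/45500
  (Y=1, V=0, Z=0, X=1, W=0, U=0) weight 192/56875
  … 119 more
Group by X:
  weight(X=1) = 16/91
  weight(X=2) = 9/91
Total weight = 16/91 + 9/91 = 25/91
P(X=1 | obs) = 16/91 / 25/91 = 16/25
P(X=2 | obs) = 9/91 / 25/91 = 9/25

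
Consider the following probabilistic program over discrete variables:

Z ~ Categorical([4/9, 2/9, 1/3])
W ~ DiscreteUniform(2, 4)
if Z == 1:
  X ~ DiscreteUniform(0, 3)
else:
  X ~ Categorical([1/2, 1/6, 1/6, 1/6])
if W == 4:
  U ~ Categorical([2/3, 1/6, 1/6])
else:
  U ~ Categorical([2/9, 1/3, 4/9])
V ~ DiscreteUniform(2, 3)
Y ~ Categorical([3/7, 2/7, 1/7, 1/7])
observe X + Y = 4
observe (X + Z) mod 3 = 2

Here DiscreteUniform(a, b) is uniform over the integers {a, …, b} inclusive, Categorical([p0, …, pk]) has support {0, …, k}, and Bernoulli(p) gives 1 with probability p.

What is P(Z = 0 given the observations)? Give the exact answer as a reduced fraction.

Enumerate traces; 54 have nonzero weight after conditioning:
  (Z=0, W=2, X=2, U=0, V=2, Y=2) weight 2/5103
  (Z=0, W=2, X=2, U=0, V=3, Y=2) weight 2/5103
  (Z=0, W=2, X=2, U=1, V=2, Y=2) weight 1/1701
  (Z=0, W=2, X=2, U=1, V=3, Y=2) weight 1/1701
  (Z=0, W=2, X=2, U=2, V=2, Y=2) weight 4/5103
  (Z=0, W=2, X=2, U=2, V=3, Y=2) weight 4/5103
  (Z=0, W=3, X=2, U=0, V=2, Y=2) weight 2/5103
  (Z=0, W=3, X=2, U=0, V=3, Y=2) weight 2/5103
  (Z=1, W=2, X=1, U=0, V=2, Y=3) weight 1/3402
  (Z=2, W=2, X=3, U=0, V=2, Y=1) weight 1/1701
  … 44 more
Group by Z:
  weight(Z=0) = 2/189
  weight(Z=1) = 1/126
  weight(Z=2) = 1/63
Total weight = 2/189 + 1/126 + 1/63 = 13/378
P(Z=0 | obs) = 2/189 / 13/378 = 4/13
P(Z=1 | obs) = 1/126 / 13/378 = 3/13
P(Z=2 | obs) = 1/63 / 13/378 = 6/13

P(Z = 0 | obs) = 4/13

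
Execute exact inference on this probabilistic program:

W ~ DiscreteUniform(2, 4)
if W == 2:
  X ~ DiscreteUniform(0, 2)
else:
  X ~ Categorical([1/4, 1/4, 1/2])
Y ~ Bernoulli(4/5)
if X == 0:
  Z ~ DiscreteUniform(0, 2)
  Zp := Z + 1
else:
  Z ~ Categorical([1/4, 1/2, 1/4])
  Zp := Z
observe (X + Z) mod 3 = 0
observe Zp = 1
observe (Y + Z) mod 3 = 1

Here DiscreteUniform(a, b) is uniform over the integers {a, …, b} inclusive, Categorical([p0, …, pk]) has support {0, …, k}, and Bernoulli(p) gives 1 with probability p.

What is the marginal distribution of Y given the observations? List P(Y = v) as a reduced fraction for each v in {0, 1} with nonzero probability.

P(Y=0) = 3/8, P(Y=1) = 5/8

Enumerate traces; 6 have nonzero weight after conditioning:
  (W=2, X=0, Y=1, Z=0) weight 4/135
  (W=2, X=2, Y=0, Z=1) weight 1/90
  (W=3, X=0, Y=1, Z=0) weight 1/45
  (W=3, X=2, Y=0, Z=1) weight 1/60
  (W=4, X=0, Y=1, Z=0) weight 1/45
  (W=4, X=2, Y=0, Z=1) weight 1/60
Group by Y:
  weight(Y=0) = 2/45
  weight(Y=1) = 2/27
Total weight = 2/45 + 2/27 = 16/135
P(Y=0 | obs) = 2/45 / 16/135 = 3/8
P(Y=1 | obs) = 2/27 / 16/135 = 5/8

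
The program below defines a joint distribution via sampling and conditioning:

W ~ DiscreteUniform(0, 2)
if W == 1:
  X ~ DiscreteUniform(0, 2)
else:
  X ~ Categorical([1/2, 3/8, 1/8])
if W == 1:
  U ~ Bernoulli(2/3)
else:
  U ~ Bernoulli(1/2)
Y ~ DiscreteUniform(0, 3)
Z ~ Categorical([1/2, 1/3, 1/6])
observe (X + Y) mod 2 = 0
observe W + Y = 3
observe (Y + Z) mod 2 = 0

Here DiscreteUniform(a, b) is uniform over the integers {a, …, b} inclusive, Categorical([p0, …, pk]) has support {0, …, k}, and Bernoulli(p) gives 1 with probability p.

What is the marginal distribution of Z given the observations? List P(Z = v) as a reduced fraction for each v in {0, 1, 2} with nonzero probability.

P(Z=0) = 12/25, P(Z=1) = 9/25, P(Z=2) = 4/25

Enumerate traces; 12 have nonzero weight after conditioning:
  (W=0, X=1, U=0, Y=3, Z=1) weight 1/192
  (W=0, X=1, U=1, Y=3, Z=1) weight 1/192
  (W=1, X=0, U=0, Y=2, Z=0) weight 1/216
  (W=1, X=0, U=0, Y=2, Z=2) weight 1/648
  (W=1, X=0, U=1, Y=2, Z=0) weight 1/108
  (W=1, X=0, U=1, Y=2, Z=2) weight 1/324
  (W=1, X=2, U=0, Y=2, Z=0) weight 1/216
  (W=1, X=2, U=0, Y=2, Z=2) weight 1/648
  … 4 more
Group by Z:
  weight(Z=0) = 1/36
  weight(Z=1) = 1/48
  weight(Z=2) = 1/108
Total weight = 1/36 + 1/48 + 1/108 = 25/432
P(Z=0 | obs) = 1/36 / 25/432 = 12/25
P(Z=1 | obs) = 1/48 / 25/432 = 9/25
P(Z=2 | obs) = 1/108 / 25/432 = 4/25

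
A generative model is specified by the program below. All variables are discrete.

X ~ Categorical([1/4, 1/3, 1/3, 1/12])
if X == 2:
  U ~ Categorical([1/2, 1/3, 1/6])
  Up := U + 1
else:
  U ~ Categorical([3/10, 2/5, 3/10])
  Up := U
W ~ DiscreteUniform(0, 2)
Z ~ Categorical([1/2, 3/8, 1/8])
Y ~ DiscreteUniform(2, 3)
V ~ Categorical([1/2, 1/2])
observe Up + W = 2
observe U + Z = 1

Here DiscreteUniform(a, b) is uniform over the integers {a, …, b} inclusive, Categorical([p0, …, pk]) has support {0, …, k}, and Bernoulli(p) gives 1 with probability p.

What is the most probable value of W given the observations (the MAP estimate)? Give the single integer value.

argmax_v P(W = v | obs) = 1

Enumerate traces; 32 have nonzero weight after conditioning:
  (X=0, U=0, W=2, Z=1, Y=2, V=0) weight 3/1280
  (X=0, U=0, W=2, Z=1, Y=2, V=1) weight 3/1280
  (X=0, U=0, W=2, Z=1, Y=3, V=0) weight 3/1280
  (X=0, U=0, W=2, Z=1, Y=3, V=1) weight 3/1280
  (X=0, U=1, W=1, Z=0, Y=2, V=0) weight 1/240
  (X=0, U=1, W=1, Z=0, Y=2, V=1) weight 1/240
  (X=0, U=1, W=1, Z=0, Y=3, V=0) weight 1/240
  (X=0, U=1, W=1, Z=0, Y=3, V=1) weight 1/240
  (X=2, U=1, W=0, Z=0, Y=2, V=0) weight 1/216
  … 23 more
Group by W:
  weight(W=0) = 1/54
  weight(W=1) = 47/720
  weight(W=2) = 1/40
Total weight = 1/54 + 47/720 + 1/40 = 47/432
P(W=0 | obs) = 1/54 / 47/432 = 8/47
P(W=1 | obs) = 47/720 / 47/432 = 3/5
P(W=2 | obs) = 1/40 / 47/432 = 54/235
argmax = 1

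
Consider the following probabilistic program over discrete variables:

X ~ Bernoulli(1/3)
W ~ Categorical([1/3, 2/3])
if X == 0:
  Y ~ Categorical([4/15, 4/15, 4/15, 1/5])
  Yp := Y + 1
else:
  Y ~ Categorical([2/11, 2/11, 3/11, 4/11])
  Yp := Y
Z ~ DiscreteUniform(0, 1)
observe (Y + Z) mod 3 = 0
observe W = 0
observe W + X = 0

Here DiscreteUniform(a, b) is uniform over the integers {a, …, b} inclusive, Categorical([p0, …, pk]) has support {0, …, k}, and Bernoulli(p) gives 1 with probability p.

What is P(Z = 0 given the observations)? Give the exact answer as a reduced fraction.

Enumerate traces; 3 have nonzero weight after conditioning:
  (X=0, W=0, Y=0, Z=0) weight 4/135
  (X=0, W=0, Y=2, Z=1) weight 4/135
  (X=0, W=0, Y=3, Z=0) weight 1/45
Group by Z:
  weight(Z=0) = 7/135
  weight(Z=1) = 4/135
Total weight = 7/135 + 4/135 = 11/135
P(Z=0 | obs) = 7/135 / 11/135 = 7/11
P(Z=1 | obs) = 4/135 / 11/135 = 4/11

P(Z = 0 | obs) = 7/11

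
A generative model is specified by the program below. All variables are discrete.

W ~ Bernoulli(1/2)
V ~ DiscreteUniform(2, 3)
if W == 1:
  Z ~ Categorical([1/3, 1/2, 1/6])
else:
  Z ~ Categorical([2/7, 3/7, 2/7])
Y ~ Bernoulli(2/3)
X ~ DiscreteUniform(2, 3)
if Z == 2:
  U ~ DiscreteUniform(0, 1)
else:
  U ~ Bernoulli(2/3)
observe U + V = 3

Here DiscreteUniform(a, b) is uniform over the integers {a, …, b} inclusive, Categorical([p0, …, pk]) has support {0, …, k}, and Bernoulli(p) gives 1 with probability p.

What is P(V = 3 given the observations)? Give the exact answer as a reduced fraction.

Enumerate traces; 48 have nonzero weight after conditioning:
  (W=0, V=2, Z=0, Y=0, X=2, U=1) weight 1/126
  (W=0, V=2, Z=0, Y=0, X=3, U=1) weight 1/126
  (W=0, V=2, Z=0, Y=1, X=2, U=1) weight 1/63
  (W=0, V=2, Z=0, Y=1, X=3, U=1) weight 1/63
  (W=0, V=2, Z=1, Y=0, X=2, U=1) weight 1/84
  (W=0, V=2, Z=1, Y=0, X=3, U=1) weight 1/84
  (W=0, V=2, Z=1, Y=1, X=2, U=1) weight 1/42
  (W=0, V=2, Z=1, Y=1, X=3, U=1) weight 1/42
  (W=0, V=3, Z=0, Y=0, X=2, U=0) weight 1/252
  … 39 more
Group by V:
  weight(V=2) = 317/1008
  weight(V=3) = 187/1008
Total weight = 317/1008 + 187/1008 = 1/2
P(V=2 | obs) = 317/1008 / 1/2 = 317/504
P(V=3 | obs) = 187/1008 / 1/2 = 187/504

P(V = 3 | obs) = 187/504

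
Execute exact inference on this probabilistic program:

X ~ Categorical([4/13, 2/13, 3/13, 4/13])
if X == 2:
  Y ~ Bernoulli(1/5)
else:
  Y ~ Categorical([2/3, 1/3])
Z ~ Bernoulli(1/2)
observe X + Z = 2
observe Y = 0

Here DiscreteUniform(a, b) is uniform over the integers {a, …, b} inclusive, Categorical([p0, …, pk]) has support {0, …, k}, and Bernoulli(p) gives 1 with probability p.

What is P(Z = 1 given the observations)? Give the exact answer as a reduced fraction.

P(Z = 1 | obs) = 5/14

Enumerate traces; 2 have nonzero weight after conditioning:
  (X=1, Y=0, Z=1) weight 2/39
  (X=2, Y=0, Z=0) weight 6/65
Group by Z:
  weight(Z=0) = 6/65
  weight(Z=1) = 2/39
Total weight = 6/65 + 2/39 = 28/195
P(Z=0 | obs) = 6/65 / 28/195 = 9/14
P(Z=1 | obs) = 2/39 / 28/195 = 5/14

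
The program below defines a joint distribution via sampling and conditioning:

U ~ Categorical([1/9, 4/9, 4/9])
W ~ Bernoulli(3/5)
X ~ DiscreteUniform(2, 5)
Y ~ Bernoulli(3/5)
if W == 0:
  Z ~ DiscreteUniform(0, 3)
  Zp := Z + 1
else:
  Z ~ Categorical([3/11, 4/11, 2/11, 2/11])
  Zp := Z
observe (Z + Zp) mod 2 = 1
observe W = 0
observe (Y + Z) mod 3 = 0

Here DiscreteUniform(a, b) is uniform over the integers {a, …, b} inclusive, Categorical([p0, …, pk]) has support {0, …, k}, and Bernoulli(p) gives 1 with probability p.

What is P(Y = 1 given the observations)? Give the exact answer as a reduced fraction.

Enumerate traces; 36 have nonzero weight after conditioning:
  (U=0, W=0, X=2, Y=0, Z=0) weight 1/900
  (U=0, W=0, X=2, Y=0, Z=3) weight 1/900
  (U=0, W=0, X=2, Y=1, Z=2) weight 1/600
  (U=0, W=0, X=3, Y=0, Z=0) weight 1/900
  (U=0, W=0, X=3, Y=0, Z=3) weight 1/900
  (U=0, W=0, X=3, Y=1, Z=2) weight 1/600
  (U=0, W=0, X=4, Y=0, Z=0) weight 1/900
  (U=0, W=0, X=4, Y=0, Z=3) weight 1/900
  … 28 more
Group by Y:
  weight(Y=0) = 2/25
  weight(Y=1) = 3/50
Total weight = 2/25 + 3/50 = 7/50
P(Y=0 | obs) = 2/25 / 7/50 = 4/7
P(Y=1 | obs) = 3/50 / 7/50 = 3/7

P(Y = 1 | obs) = 3/7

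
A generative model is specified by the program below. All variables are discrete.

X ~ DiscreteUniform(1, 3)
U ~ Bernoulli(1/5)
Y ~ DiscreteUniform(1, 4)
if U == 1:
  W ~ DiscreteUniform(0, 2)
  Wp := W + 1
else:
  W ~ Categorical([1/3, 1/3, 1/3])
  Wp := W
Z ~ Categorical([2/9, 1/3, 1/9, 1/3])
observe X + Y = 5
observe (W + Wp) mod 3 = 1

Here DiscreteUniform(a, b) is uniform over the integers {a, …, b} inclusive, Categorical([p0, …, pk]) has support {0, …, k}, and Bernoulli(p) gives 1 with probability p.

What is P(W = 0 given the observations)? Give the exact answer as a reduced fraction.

P(W = 0 | obs) = 1/5

Enumerate traces; 24 have nonzero weight after conditioning:
  (X=1, U=0, Y=4, W=2, Z=0) weight 2/405
  (X=1, U=0, Y=4, W=2, Z=1) weight 1/135
  (X=1, U=0, Y=4, W=2, Z=2) weight 1/405
  (X=1, U=0, Y=4, W=2, Z=3) weight 1/135
  (X=1, U=1, Y=4, W=0, Z=0) weight 1/810
  (X=1, U=1, Y=4, W=0, Z=1) weight 1/540
  (X=1, U=1, Y=4, W=0, Z=2) weight 1/1620
  (X=1, U=1, Y=4, W=0, Z=3) weight 1/540
  … 16 more
Group by W:
  weight(W=0) = 1/60
  weight(W=2) = 1/15
Total weight = 1/60 + 1/15 = 1/12
P(W=0 | obs) = 1/60 / 1/12 = 1/5
P(W=2 | obs) = 1/15 / 1/12 = 4/5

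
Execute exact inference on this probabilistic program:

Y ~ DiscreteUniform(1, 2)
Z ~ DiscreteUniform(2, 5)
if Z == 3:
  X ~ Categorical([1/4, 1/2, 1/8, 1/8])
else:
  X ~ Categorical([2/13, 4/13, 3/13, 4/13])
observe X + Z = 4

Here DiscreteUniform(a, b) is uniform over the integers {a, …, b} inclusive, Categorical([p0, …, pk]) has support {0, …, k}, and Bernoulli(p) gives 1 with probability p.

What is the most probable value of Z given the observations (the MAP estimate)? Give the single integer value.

Enumerate traces; 6 have nonzero weight after conditioning:
  (Y=1, Z=2, X=2) weight 3/104
  (Y=1, Z=3, X=1) weight 1/16
  (Y=1, Z=4, X=0) weight 1/52
  (Y=2, Z=2, X=2) weight 3/104
  (Y=2, Z=3, X=1) weight 1/16
  (Y=2, Z=4, X=0) weight 1/52
Group by Z:
  weight(Z=2) = 3/52
  weight(Z=3) = 1/8
  weight(Z=4) = 1/26
Total weight = 3/52 + 1/8 + 1/26 = 23/104
P(Z=2 | obs) = 3/52 / 23/104 = 6/23
P(Z=3 | obs) = 1/8 / 23/104 = 13/23
P(Z=4 | obs) = 1/26 / 23/104 = 4/23
argmax = 3

argmax_v P(Z = v | obs) = 3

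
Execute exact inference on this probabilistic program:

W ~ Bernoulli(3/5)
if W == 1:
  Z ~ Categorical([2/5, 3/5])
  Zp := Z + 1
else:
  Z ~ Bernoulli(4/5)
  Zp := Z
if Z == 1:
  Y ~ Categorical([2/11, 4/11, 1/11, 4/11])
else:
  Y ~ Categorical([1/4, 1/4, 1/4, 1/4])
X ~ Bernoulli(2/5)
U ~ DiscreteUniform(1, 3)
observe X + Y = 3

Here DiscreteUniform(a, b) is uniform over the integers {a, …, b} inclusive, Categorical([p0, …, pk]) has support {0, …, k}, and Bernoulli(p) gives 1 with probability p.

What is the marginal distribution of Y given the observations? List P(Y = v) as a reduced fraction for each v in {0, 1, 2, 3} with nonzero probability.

Enumerate traces; 24 have nonzero weight after conditioning:
  (W=0, Z=0, Y=2, X=1, U=1) weight 1/375
  (W=0, Z=0, Y=2, X=1, U=2) weight 1/375
  (W=0, Z=0, Y=2, X=1, U=3) weight 1/375
  (W=0, Z=0, Y=3, X=0, U=1) weight 1/250
  (W=0, Z=0, Y=3, X=0, U=2) weight 1/250
  (W=0, Z=0, Y=3, X=0, U=3) weight 1/250
  (W=0, Z=1, Y=2, X=1, U=1) weight 16/4125
  (W=0, Z=1, Y=2, X=1, U=2) weight 16/4125
  … 16 more
Group by Y:
  weight(Y=2) = 78/1375
  weight(Y=3) = 54/275
Total weight = 78/1375 + 54/275 = 348/1375
P(Y=2 | obs) = 78/1375 / 348/1375 = 13/58
P(Y=3 | obs) = 54/275 / 348/1375 = 45/58

P(Y=2) = 13/58, P(Y=3) = 45/58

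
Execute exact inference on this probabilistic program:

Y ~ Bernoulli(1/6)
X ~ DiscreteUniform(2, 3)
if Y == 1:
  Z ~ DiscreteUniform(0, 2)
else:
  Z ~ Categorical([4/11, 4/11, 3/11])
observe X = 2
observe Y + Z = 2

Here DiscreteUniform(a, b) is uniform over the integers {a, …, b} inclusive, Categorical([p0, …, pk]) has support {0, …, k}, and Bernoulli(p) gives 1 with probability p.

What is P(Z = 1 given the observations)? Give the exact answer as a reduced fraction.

P(Z = 1 | obs) = 11/56

Enumerate traces; 2 have nonzero weight after conditioning:
  (Y=0, X=2, Z=2) weight 5/44
  (Y=1, X=2, Z=1) weight 1/36
Group by Z:
  weight(Z=1) = 1/36
  weight(Z=2) = 5/44
Total weight = 1/36 + 5/44 = 14/99
P(Z=1 | obs) = 1/36 / 14/99 = 11/56
P(Z=2 | obs) = 5/44 / 14/99 = 45/56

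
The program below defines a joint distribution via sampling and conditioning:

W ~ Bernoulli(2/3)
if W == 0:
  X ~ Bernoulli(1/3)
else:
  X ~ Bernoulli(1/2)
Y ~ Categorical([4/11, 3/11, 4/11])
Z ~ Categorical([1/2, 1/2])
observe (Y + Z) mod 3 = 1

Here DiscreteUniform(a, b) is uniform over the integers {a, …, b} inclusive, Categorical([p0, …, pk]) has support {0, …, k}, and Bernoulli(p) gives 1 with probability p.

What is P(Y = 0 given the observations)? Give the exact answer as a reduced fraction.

Enumerate traces; 8 have nonzero weight after conditioning:
  (W=0, X=0, Y=0, Z=1) weight 4/99
  (W=0, X=0, Y=1, Z=0) weight 1/33
  (W=0, X=1, Y=0, Z=1) weight 2/99
  (W=0, X=1, Y=1, Z=0) weight 1/66
  (W=1, X=0, Y=0, Z=1) weight 2/33
  (W=1, X=0, Y=1, Z=0) weight 1/22
  (W=1, X=1, Y=0, Z=1) weight 2/33
  (W=1, X=1, Y=1, Z=0) weight 1/22
Group by Y:
  weight(Y=0) = 2/11
  weight(Y=1) = 3/22
Total weight = 2/11 + 3/22 = 7/22
P(Y=0 | obs) = 2/11 / 7/22 = 4/7
P(Y=1 | obs) = 3/22 / 7/22 = 3/7

P(Y = 0 | obs) = 4/7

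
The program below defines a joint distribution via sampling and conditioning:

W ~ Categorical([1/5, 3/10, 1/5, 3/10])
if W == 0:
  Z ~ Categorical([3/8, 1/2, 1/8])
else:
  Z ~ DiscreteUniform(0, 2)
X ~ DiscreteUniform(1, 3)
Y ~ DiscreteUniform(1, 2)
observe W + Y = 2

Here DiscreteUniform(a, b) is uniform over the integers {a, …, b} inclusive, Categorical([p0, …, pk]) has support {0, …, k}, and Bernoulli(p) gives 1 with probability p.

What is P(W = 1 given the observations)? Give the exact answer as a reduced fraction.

Enumerate traces; 18 have nonzero weight after conditioning:
  (W=0, Z=0, X=1, Y=2) weight 1/80
  (W=0, Z=0, X=2, Y=2) weight 1/80
  (W=0, Z=0, X=3, Y=2) weight 1/80
  (W=0, Z=1, X=1, Y=2) weight 1/60
  (W=0, Z=1, X=2, Y=2) weight 1/60
  (W=0, Z=1, X=3, Y=2) weight 1/60
  (W=0, Z=2, X=1, Y=2) weight 1/240
  (W=0, Z=2, X=2, Y=2) weight 1/240
  (W=1, Z=0, X=1, Y=1) weight 1/60
  … 9 more
Group by W:
  weight(W=0) = 1/10
  weight(W=1) = 3/20
Total weight = 1/10 + 3/20 = 1/4
P(W=0 | obs) = 1/10 / 1/4 = 2/5
P(W=1 | obs) = 3/20 / 1/4 = 3/5

P(W = 1 | obs) = 3/5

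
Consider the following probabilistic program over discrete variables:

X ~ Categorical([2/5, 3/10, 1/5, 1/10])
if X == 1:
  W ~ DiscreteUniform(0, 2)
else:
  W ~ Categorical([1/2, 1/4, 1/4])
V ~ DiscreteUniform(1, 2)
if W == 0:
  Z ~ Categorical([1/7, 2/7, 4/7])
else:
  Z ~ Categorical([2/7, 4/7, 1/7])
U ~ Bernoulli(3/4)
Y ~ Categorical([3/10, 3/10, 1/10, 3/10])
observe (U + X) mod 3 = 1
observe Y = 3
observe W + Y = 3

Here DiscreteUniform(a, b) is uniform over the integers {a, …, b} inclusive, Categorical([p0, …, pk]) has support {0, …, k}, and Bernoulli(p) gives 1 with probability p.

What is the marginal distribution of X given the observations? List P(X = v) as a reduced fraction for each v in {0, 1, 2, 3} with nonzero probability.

P(X=0) = 12/17, P(X=1) = 2/17, P(X=3) = 3/17

Enumerate traces; 18 have nonzero weight after conditioning:
  (X=0, W=0, V=1, Z=0, U=1, Y=3) weight 9/2800
  (X=0, W=0, V=1, Z=1, U=1, Y=3) weight 9/1400
  (X=0, W=0, V=1, Z=2, U=1, Y=3) weight 9/700
  (X=0, W=0, V=2, Z=0, U=1, Y=3) weight 9/2800
  (X=0, W=0, V=2, Z=1, U=1, Y=3) weight 9/1400
  (X=0, W=0, V=2, Z=2, U=1, Y=3) weight 9/700
  (X=1, W=0, V=1, Z=0, U=0, Y=3) weight 3/5600
  (X=1, W=0, V=1, Z=1, U=0, Y=3) weight 3/2800
  (X=3, W=0, V=1, Z=0, U=1, Y=3) weight 9/11200
  … 9 more
Group by X:
  weight(X=0) = 9/200
  weight(X=1) = 3/400
  weight(X=3) = 9/800
Total weight = 9/200 + 3/400 + 9/800 = 51/800
P(X=0 | obs) = 9/200 / 51/800 = 12/17
P(X=1 | obs) = 3/400 / 51/800 = 2/17
P(X=3 | obs) = 9/800 / 51/800 = 3/17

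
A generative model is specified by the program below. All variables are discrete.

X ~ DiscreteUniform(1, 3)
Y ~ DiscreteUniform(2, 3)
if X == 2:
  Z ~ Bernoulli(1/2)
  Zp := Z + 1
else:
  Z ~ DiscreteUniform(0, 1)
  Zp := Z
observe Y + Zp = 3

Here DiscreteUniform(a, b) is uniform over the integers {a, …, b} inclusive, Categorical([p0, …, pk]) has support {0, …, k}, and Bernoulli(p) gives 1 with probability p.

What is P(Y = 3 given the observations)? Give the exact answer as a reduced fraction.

P(Y = 3 | obs) = 2/5

Enumerate traces; 5 have nonzero weight after conditioning:
  (X=1, Y=2, Z=1) weight 1/12
  (X=1, Y=3, Z=0) weight 1/12
  (X=2, Y=2, Z=0) weight 1/12
  (X=3, Y=2, Z=1) weight 1/12
  (X=3, Y=3, Z=0) weight 1/12
Group by Y:
  weight(Y=2) = 1/4
  weight(Y=3) = 1/6
Total weight = 1/4 + 1/6 = 5/12
P(Y=2 | obs) = 1/4 / 5/12 = 3/5
P(Y=3 | obs) = 1/6 / 5/12 = 2/5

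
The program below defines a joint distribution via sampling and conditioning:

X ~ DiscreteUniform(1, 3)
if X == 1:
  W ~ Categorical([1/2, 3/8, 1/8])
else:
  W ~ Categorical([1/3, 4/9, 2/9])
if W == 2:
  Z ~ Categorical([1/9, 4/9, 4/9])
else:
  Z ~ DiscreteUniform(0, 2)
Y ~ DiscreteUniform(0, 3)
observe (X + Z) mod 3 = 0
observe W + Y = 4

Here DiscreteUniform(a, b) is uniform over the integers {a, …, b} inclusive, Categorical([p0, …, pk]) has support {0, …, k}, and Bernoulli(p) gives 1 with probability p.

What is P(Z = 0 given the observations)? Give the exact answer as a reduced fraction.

Enumerate traces; 6 have nonzero weight after conditioning:
  (X=1, W=1, Z=2, Y=3) weight 1/96
  (X=1, W=2, Z=2, Y=2) weight 1/216
  (X=2, W=1, Z=1, Y=3) weight 1/81
  (X=2, W=2, Z=1, Y=2) weight 2/243
  (X=3, W=1, Z=0, Y=3) weight 1/81
  (X=3, W=2, Z=0, Y=2) weight 1/486
Group by Z:
  weight(Z=0) = 7/486
  weight(Z=1) = 5/243
  weight(Z=2) = 13/864
Total weight = 7/486 + 5/243 + 13/864 = 389/7776
P(Z=0 | obs) = 7/486 / 389/7776 = 112/389
P(Z=1 | obs) = 5/243 / 389/7776 = 160/389
P(Z=2 | obs) = 13/864 / 389/7776 = 117/389

P(Z = 0 | obs) = 112/389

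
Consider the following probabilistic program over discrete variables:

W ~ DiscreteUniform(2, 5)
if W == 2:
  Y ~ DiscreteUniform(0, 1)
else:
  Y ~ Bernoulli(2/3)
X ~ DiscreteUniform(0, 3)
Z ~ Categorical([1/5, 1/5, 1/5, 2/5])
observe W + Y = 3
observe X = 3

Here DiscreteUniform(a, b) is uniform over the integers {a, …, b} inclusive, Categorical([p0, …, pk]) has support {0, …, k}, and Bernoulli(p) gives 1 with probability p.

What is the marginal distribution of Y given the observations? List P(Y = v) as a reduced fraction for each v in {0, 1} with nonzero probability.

P(Y=0) = 2/5, P(Y=1) = 3/5

Enumerate traces; 8 have nonzero weight after conditioning:
  (W=2, Y=1, X=3, Z=0) weight 1/160
  (W=2, Y=1, X=3, Z=1) weight 1/160
  (W=2, Y=1, X=3, Z=2) weight 1/160
  (W=2, Y=1, X=3, Z=3) weight 1/80
  (W=3, Y=0, X=3, Z=0) weight 1/240
  (W=3, Y=0, X=3, Z=1) weight 1/240
  (W=3, Y=0, X=3, Z=2) weight 1/240
  (W=3, Y=0, X=3, Z=3) weight 1/120
Group by Y:
  weight(Y=0) = 1/48
  weight(Y=1) = 1/32
Total weight = 1/48 + 1/32 = 5/96
P(Y=0 | obs) = 1/48 / 5/96 = 2/5
P(Y=1 | obs) = 1/32 / 5/96 = 3/5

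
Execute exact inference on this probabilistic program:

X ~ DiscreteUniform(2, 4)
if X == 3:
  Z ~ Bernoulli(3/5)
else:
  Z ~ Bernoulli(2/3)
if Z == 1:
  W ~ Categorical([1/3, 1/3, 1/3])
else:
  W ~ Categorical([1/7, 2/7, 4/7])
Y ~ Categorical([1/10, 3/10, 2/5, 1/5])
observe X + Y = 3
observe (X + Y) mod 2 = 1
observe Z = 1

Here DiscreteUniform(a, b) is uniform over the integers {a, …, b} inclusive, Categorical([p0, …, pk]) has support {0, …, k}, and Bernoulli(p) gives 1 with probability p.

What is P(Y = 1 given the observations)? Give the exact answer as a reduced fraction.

P(Y = 1 | obs) = 10/13

Enumerate traces; 6 have nonzero weight after conditioning:
  (X=2, Z=1, W=0, Y=1) weight 1/45
  (X=2, Z=1, W=1, Y=1) weight 1/45
  (X=2, Z=1, W=2, Y=1) weight 1/45
  (X=3, Z=1, W=0, Y=0) weight 1/150
  (X=3, Z=1, W=1, Y=0) weight 1/150
  (X=3, Z=1, W=2, Y=0) weight 1/150
Group by Y:
  weight(Y=0) = 1/50
  weight(Y=1) = 1/15
Total weight = 1/50 + 1/15 = 13/150
P(Y=0 | obs) = 1/50 / 13/150 = 3/13
P(Y=1 | obs) = 1/15 / 13/150 = 10/13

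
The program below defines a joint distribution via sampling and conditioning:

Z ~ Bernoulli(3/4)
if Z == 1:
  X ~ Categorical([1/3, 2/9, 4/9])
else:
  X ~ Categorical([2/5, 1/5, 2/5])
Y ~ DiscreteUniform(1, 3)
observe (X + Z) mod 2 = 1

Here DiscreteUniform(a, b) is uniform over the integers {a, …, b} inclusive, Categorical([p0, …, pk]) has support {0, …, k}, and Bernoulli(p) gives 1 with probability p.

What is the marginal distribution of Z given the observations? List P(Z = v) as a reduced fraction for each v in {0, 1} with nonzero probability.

P(Z=0) = 3/38, P(Z=1) = 35/38

Enumerate traces; 9 have nonzero weight after conditioning:
  (Z=0, X=1, Y=1) weight 1/60
  (Z=0, X=1, Y=2) weight 1/60
  (Z=0, X=1, Y=3) weight 1/60
  (Z=1, X=0, Y=1) weight 1/12
  (Z=1, X=0, Y=2) weight 1/12
  (Z=1, X=0, Y=3) weight 1/12
  (Z=1, X=2, Y=1) weight 1/9
  (Z=1, X=2, Y=2) weight 1/9
  … 1 more
Group by Z:
  weight(Z=0) = 1/20
  weight(Z=1) = 7/12
Total weight = 1/20 + 7/12 = 19/30
P(Z=0 | obs) = 1/20 / 19/30 = 3/38
P(Z=1 | obs) = 7/12 / 19/30 = 35/38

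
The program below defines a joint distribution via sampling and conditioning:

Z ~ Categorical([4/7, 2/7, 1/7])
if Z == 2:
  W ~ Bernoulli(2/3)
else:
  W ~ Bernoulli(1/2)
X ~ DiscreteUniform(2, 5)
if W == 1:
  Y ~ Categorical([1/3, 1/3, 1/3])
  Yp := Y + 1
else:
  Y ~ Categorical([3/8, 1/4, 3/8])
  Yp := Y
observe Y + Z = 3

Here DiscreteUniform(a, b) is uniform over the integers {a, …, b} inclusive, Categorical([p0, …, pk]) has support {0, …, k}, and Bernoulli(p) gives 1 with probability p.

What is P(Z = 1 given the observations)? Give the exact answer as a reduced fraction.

P(Z = 1 | obs) = 51/73

Enumerate traces; 16 have nonzero weight after conditioning:
  (Z=1, W=0, X=2, Y=2) weight 3/224
  (Z=1, W=0, X=3, Y=2) weight 3/224
  (Z=1, W=0, X=4, Y=2) weight 3/224
  (Z=1, W=0, X=5, Y=2) weight 3/224
  (Z=1, W=1, X=2, Y=2) weight 1/84
  (Z=1, W=1, X=3, Y=2) weight 1/84
  (Z=1, W=1, X=4, Y=2) weight 1/84
  (Z=1, W=1, X=5, Y=2) weight 1/84
  (Z=2, W=0, X=2, Y=1) weight 1/336
  … 7 more
Group by Z:
  weight(Z=1) = 17/168
  weight(Z=2) = 11/252
Total weight = 17/168 + 11/252 = 73/504
P(Z=1 | obs) = 17/168 / 73/504 = 51/73
P(Z=2 | obs) = 11/252 / 73/504 = 22/73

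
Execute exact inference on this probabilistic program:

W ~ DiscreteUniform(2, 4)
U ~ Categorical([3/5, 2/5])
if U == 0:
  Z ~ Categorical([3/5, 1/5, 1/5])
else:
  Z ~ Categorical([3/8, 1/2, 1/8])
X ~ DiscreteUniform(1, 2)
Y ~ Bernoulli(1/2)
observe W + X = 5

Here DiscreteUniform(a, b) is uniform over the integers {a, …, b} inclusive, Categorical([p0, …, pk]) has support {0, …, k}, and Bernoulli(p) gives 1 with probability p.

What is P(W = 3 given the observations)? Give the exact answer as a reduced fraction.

P(W = 3 | obs) = 1/2

Enumerate traces; 24 have nonzero weight after conditioning:
  (W=3, U=0, Z=0, X=2, Y=0) weight 3/100
  (W=3, U=0, Z=0, X=2, Y=1) weight 3/100
  (W=3, U=0, Z=1, X=2, Y=0) weight 1/100
  (W=3, U=0, Z=1, X=2, Y=1) weight 1/100
  (W=3, U=0, Z=2, X=2, Y=0) weight 1/100
  (W=3, U=0, Z=2, X=2, Y=1) weight 1/100
  (W=3, U=1, Z=0, X=2, Y=0) weight 1/80
  (W=3, U=1, Z=0, X=2, Y=1) weight 1/80
  (W=4, U=0, Z=0, X=1, Y=0) weight 3/100
  … 15 more
Group by W:
  weight(W=3) = 1/6
  weight(W=4) = 1/6
Total weight = 1/6 + 1/6 = 1/3
P(W=3 | obs) = 1/6 / 1/3 = 1/2
P(W=4 | obs) = 1/6 / 1/3 = 1/2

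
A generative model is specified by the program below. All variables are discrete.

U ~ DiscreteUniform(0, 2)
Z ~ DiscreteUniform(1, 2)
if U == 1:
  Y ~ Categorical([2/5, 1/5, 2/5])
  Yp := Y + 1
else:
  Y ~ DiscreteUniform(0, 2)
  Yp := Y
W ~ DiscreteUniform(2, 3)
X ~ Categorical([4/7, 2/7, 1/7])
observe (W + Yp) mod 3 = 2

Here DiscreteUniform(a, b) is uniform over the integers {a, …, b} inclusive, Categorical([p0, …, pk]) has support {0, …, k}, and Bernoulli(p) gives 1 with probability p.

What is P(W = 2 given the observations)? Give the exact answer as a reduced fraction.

P(W = 2 | obs) = 16/29

Enumerate traces; 36 have nonzero weight after conditioning:
  (U=0, Z=1, Y=0, W=2, X=0) weight 1/63
  (U=0, Z=1, Y=0, W=2, X=1) weight 1/126
  (U=0, Z=1, Y=0, W=2, X=2) weight 1/252
  (U=0, Z=1, Y=2, W=3, X=0) weight 1/63
  (U=0, Z=1, Y=2, W=3, X=1) weight 1/126
  (U=0, Z=1, Y=2, W=3, X=2) weight 1/252
  (U=0, Z=2, Y=0, W=2, X=0) weight 1/63
  (U=0, Z=2, Y=0, W=2, X=1) weight 1/126
  … 28 more
Group by W:
  weight(W=2) = 8/45
  weight(W=3) = 13/90
Total weight = 8/45 + 13/90 = 29/90
P(W=2 | obs) = 8/45 / 29/90 = 16/29
P(W=3 | obs) = 13/90 / 29/90 = 13/29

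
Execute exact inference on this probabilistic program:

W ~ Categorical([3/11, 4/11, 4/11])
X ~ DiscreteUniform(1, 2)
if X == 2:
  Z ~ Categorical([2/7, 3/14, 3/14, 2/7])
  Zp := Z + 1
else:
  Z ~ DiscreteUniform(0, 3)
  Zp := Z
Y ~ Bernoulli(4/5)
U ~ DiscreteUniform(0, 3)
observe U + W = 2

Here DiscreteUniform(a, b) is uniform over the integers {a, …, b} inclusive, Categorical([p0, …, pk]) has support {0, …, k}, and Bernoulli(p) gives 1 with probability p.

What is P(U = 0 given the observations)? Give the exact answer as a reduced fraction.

P(U = 0 | obs) = 4/11

Enumerate traces; 48 have nonzero weight after conditioning:
  (W=0, X=1, Z=0, Y=0, U=2) weight 3/1760
  (W=0, X=1, Z=0, Y=1, U=2) weight 3/440
  (W=0, X=1, Z=1, Y=0, U=2) weight 3/1760
  (W=0, X=1, Z=1, Y=1, U=2) weight 3/440
  (W=0, X=1, Z=2, Y=0, U=2) weight 3/1760
  (W=0, X=1, Z=2, Y=1, U=2) weight 3/440
  (W=0, X=1, Z=3, Y=0, U=2) weight 3/1760
  (W=0, X=1, Z=3, Y=1, U=2) weight 3/440
  (W=1, X=1, Z=0, Y=0, U=1) weight 1/440
  (W=2, X=1, Z=0, Y=0, U=0) weight 1/440
  … 38 more
Group by U:
  weight(U=0) = 1/11
  weight(U=1) = 1/11
  weight(U=2) = 3/44
Total weight = 1/11 + 1/11 + 3/44 = 1/4
P(U=0 | obs) = 1/11 / 1/4 = 4/11
P(U=1 | obs) = 1/11 / 1/4 = 4/11
P(U=2 | obs) = 3/44 / 1/4 = 3/11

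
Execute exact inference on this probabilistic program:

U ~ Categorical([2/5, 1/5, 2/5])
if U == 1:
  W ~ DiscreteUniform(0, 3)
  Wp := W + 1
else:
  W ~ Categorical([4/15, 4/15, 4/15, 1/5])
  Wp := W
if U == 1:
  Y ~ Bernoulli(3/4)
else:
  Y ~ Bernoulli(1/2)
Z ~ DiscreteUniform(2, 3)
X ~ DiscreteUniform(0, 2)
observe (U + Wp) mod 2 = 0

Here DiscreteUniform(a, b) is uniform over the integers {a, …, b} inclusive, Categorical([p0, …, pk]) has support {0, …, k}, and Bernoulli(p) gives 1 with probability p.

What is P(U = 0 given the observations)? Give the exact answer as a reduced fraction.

Enumerate traces; 72 have nonzero weight after conditioning:
  (U=0, W=0, Y=0, Z=2, X=0) weight 2/225
  (U=0, W=0, Y=0, Z=2, X=1) weight 2/225
  (U=0, W=0, Y=0, Z=2, X=2) weight 2/225
  (U=0, W=0, Y=0, Z=3, X=0) weight 2/225
  (U=0, W=0, Y=0, Z=3, X=1) weight 2/225
  (U=0, W=0, Y=0, Z=3, X=2) weight 2/225
  (U=0, W=0, Y=1, Z=2, X=0) weight 2/225
  (U=0, W=0, Y=1, Z=2, X=1) weight 2/225
  (U=1, W=0, Y=0, Z=2, X=0) weight 1/480
  (U=2, W=0, Y=0, Z=2, X=0) weight 2/225
  … 62 more
Group by U:
  weight(U=0) = 16/75
  weight(U=1) = 1/10
  weight(U=2) = 16/75
Total weight = 16/75 + 1/10 + 16/75 = 79/150
P(U=0 | obs) = 16/75 / 79/150 = 32/79
P(U=1 | obs) = 1/10 / 79/150 = 15/79
P(U=2 | obs) = 16/75 / 79/150 = 32/79

P(U = 0 | obs) = 32/79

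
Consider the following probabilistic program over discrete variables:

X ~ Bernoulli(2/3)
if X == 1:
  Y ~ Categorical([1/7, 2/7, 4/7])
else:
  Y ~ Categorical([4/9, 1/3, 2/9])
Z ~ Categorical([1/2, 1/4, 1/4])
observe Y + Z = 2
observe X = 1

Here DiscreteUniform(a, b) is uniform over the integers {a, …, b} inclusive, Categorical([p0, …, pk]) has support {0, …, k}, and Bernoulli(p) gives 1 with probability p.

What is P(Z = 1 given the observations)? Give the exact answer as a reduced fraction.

P(Z = 1 | obs) = 2/11

Enumerate traces; 3 have nonzero weight after conditioning:
  (X=1, Y=0, Z=2) weight 1/42
  (X=1, Y=1, Z=1) weight 1/21
  (X=1, Y=2, Z=0) weight 4/21
Group by Z:
  weight(Z=0) = 4/21
  weight(Z=1) = 1/21
  weight(Z=2) = 1/42
Total weight = 4/21 + 1/21 + 1/42 = 11/42
P(Z=0 | obs) = 4/21 / 11/42 = 8/11
P(Z=1 | obs) = 1/21 / 11/42 = 2/11
P(Z=2 | obs) = 1/42 / 11/42 = 1/11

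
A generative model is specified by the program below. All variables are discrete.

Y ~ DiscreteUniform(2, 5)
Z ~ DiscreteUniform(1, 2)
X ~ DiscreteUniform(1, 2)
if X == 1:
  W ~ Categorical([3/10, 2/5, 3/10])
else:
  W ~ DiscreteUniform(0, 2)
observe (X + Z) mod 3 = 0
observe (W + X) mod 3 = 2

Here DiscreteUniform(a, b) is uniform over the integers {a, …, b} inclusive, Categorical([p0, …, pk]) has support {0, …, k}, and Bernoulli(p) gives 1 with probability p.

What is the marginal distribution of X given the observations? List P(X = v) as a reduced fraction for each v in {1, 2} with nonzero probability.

P(X=1) = 6/11, P(X=2) = 5/11

Enumerate traces; 8 have nonzero weight after conditioning:
  (Y=2, Z=1, X=2, W=0) weight 1/48
  (Y=2, Z=2, X=1, W=1) weight 1/40
  (Y=3, Z=1, X=2, W=0) weight 1/48
  (Y=3, Z=2, X=1, W=1) weight 1/40
  (Y=4, Z=1, X=2, W=0) weight 1/48
  (Y=4, Z=2, X=1, W=1) weight 1/40
  (Y=5, Z=1, X=2, W=0) weight 1/48
  (Y=5, Z=2, X=1, W=1) weight 1/40
Group by X:
  weight(X=1) = 1/10
  weight(X=2) = 1/12
Total weight = 1/10 + 1/12 = 11/60
P(X=1 | obs) = 1/10 / 11/60 = 6/11
P(X=2 | obs) = 1/12 / 11/60 = 5/11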